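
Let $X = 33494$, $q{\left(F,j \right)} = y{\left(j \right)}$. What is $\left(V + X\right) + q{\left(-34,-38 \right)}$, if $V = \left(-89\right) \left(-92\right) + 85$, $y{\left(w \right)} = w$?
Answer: $41729$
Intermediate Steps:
$q{\left(F,j \right)} = j$
$V = 8273$ ($V = 8188 + 85 = 8273$)
$\left(V + X\right) + q{\left(-34,-38 \right)} = \left(8273 + 33494\right) - 38 = 41767 - 38 = 41729$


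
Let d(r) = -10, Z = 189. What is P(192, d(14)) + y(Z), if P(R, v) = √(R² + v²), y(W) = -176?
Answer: -176 + 2*√9241 ≈ 16.260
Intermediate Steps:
P(192, d(14)) + y(Z) = √(192² + (-10)²) - 176 = √(36864 + 100) - 176 = √36964 - 176 = 2*√9241 - 176 = -176 + 2*√9241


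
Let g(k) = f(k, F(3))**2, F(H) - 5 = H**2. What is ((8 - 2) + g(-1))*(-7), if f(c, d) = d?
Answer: -1414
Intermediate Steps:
F(H) = 5 + H**2
g(k) = 196 (g(k) = (5 + 3**2)**2 = (5 + 9)**2 = 14**2 = 196)
((8 - 2) + g(-1))*(-7) = ((8 - 2) + 196)*(-7) = (6 + 196)*(-7) = 202*(-7) = -1414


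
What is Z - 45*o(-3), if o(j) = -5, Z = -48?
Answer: 177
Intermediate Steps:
Z - 45*o(-3) = -48 - 45*(-5) = -48 + 225 = 177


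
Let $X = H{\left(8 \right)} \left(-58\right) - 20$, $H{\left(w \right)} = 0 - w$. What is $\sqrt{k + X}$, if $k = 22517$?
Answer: $\sqrt{22961} \approx 151.53$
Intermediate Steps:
$H{\left(w \right)} = - w$
$X = 444$ ($X = \left(-1\right) 8 \left(-58\right) - 20 = \left(-8\right) \left(-58\right) - 20 = 464 - 20 = 444$)
$\sqrt{k + X} = \sqrt{22517 + 444} = \sqrt{22961}$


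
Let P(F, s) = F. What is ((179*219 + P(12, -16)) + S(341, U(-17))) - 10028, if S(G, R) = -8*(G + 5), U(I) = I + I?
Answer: 26417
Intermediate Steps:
U(I) = 2*I
S(G, R) = -40 - 8*G (S(G, R) = -8*(5 + G) = -40 - 8*G)
((179*219 + P(12, -16)) + S(341, U(-17))) - 10028 = ((179*219 + 12) + (-40 - 8*341)) - 10028 = ((39201 + 12) + (-40 - 2728)) - 10028 = (39213 - 2768) - 10028 = 36445 - 10028 = 26417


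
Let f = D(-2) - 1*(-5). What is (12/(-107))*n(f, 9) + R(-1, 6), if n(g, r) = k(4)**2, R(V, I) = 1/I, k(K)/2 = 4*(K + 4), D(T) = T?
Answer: -294805/642 ≈ -459.20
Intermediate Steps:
k(K) = 32 + 8*K (k(K) = 2*(4*(K + 4)) = 2*(4*(4 + K)) = 2*(16 + 4*K) = 32 + 8*K)
f = 3 (f = -2 - 1*(-5) = -2 + 5 = 3)
n(g, r) = 4096 (n(g, r) = (32 + 8*4)**2 = (32 + 32)**2 = 64**2 = 4096)
(12/(-107))*n(f, 9) + R(-1, 6) = (12/(-107))*4096 + 1/6 = (12*(-1/107))*4096 + 1/6 = -12/107*4096 + 1/6 = -49152/107 + 1/6 = -294805/642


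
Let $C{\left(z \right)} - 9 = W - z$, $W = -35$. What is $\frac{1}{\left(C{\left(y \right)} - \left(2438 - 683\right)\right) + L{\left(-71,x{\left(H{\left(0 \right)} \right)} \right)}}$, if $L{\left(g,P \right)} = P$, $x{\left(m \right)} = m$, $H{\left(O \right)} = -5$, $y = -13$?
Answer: $- \frac{1}{1773} \approx -0.00056402$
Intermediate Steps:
$C{\left(z \right)} = -26 - z$ ($C{\left(z \right)} = 9 - \left(35 + z\right) = -26 - z$)
$\frac{1}{\left(C{\left(y \right)} - \left(2438 - 683\right)\right) + L{\left(-71,x{\left(H{\left(0 \right)} \right)} \right)}} = \frac{1}{\left(\left(-26 - -13\right) - \left(2438 - 683\right)\right) - 5} = \frac{1}{\left(\left(-26 + 13\right) - 1755\right) - 5} = \frac{1}{\left(-13 - 1755\right) - 5} = \frac{1}{-1768 - 5} = \frac{1}{-1773} = - \frac{1}{1773}$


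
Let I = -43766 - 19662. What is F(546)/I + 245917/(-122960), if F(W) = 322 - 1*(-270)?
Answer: -3917703949/1949776720 ≈ -2.0093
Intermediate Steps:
F(W) = 592 (F(W) = 322 + 270 = 592)
I = -63428
F(546)/I + 245917/(-122960) = 592/(-63428) + 245917/(-122960) = 592*(-1/63428) + 245917*(-1/122960) = -148/15857 - 245917/122960 = -3917703949/1949776720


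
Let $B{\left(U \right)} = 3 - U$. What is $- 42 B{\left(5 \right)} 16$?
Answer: $1344$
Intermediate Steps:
$- 42 B{\left(5 \right)} 16 = - 42 \left(3 - 5\right) 16 = \left(-42\right) \left(-2\right) 16 = 84 \cdot 16 = 1344$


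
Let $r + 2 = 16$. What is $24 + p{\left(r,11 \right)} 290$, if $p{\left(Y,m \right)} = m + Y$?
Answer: $7274$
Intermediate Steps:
$r = 14$ ($r = -2 + 16 = 14$)
$p{\left(Y,m \right)} = Y + m$
$24 + p{\left(r,11 \right)} 290 = 24 + \left(14 + 11\right) 290 = 24 + 25 \cdot 290 = 24 + 7250 = 7274$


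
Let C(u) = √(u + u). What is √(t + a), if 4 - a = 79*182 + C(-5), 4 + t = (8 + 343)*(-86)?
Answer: √(-44564 - I*√10) ≈ 0.0075 - 211.1*I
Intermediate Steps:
C(u) = √2*√u (C(u) = √(2*u) = √2*√u)
t = -30190 (t = -4 + (8 + 343)*(-86) = -4 + 351*(-86) = -4 - 30186 = -30190)
a = -14374 - I*√10 (a = 4 - (79*182 + √2*√(-5)) = 4 - (14378 + √2*(I*√5)) = 4 - (14378 + I*√10) = 4 + (-14378 - I*√10) = -14374 - I*√10 ≈ -14374.0 - 3.1623*I)
√(t + a) = √(-30190 + (-14374 - I*√10)) = √(-44564 - I*√10)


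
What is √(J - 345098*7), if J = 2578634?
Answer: 2*√40737 ≈ 403.67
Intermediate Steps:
√(J - 345098*7) = √(2578634 - 345098*7) = √(2578634 - 2415686) = √162948 = 2*√40737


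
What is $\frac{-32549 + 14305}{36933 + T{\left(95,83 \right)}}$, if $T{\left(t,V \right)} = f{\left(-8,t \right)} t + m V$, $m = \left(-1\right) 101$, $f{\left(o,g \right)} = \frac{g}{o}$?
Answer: $- \frac{145952}{219375} \approx -0.66531$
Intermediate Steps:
$m = -101$
$T{\left(t,V \right)} = - 101 V - \frac{t^{2}}{8}$ ($T{\left(t,V \right)} = \frac{t}{-8} t - 101 V = t \left(- \frac{1}{8}\right) t - 101 V = - \frac{t}{8} t - 101 V = - \frac{t^{2}}{8} - 101 V = - 101 V - \frac{t^{2}}{8}$)
$\frac{-32549 + 14305}{36933 + T{\left(95,83 \right)}} = \frac{-32549 + 14305}{36933 - \left(8383 + \frac{95^{2}}{8}\right)} = - \frac{18244}{36933 - \frac{76089}{8}} = - \frac{18244}{\frac{219375}{8}} = \left(-18244\right) \frac{8}{219375} = - \frac{145952}{219375}$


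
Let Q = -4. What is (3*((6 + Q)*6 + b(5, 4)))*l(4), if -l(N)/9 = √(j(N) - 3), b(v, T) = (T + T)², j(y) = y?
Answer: -2052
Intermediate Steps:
b(v, T) = 4*T² (b(v, T) = (2*T)² = 4*T²)
l(N) = -9*√(-3 + N) (l(N) = -9*√(N - 3) = -9*√(-3 + N))
(3*((6 + Q)*6 + b(5, 4)))*l(4) = (3*((6 - 4)*6 + 4*4²))*(-9*√(-3 + 4)) = (3*(2*6 + 4*16))*(-9*√1) = (3*(12 + 64))*(-9*1) = (3*76)*(-9) = 228*(-9) = -2052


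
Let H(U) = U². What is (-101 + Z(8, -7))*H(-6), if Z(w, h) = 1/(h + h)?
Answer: -25470/7 ≈ -3638.6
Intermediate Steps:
Z(w, h) = 1/(2*h)
(-101 + Z(8, -7))*H(-6) = (-101 + (½)/(-7))*(-6)² = (-101 + (½)*(-⅐))*36 = (-101 - 1/14)*36 = -1415/14*36 = -25470/7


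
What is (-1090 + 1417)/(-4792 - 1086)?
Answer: -327/5878 ≈ -0.055631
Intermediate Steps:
(-1090 + 1417)/(-4792 - 1086) = 327/(-5878) = 327*(-1/5878) = -327/5878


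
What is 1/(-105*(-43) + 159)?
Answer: 1/4674 ≈ 0.00021395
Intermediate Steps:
1/(-105*(-43) + 159) = 1/(4515 + 159) = 1/4674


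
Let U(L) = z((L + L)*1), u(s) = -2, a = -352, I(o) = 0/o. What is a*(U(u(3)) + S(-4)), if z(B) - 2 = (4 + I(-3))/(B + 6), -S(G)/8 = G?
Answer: -12672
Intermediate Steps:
S(G) = -8*G
I(o) = 0
z(B) = 2 + 4/(6 + B) (z(B) = 2 + (4 + 0)/(B + 6) = 2 + 4/(6 + B))
U(L) = 2*(8 + 2*L)/(6 + 2*L) (U(L) = 2*(8 + (L + L)*1)/(6 + (L + L)*1) = 2*(8 + (2*L)*1)/(6 + (2*L)*1) = 2*(8 + 2*L)/(6 + 2*L))
a*(U(u(3)) + S(-4)) = -352*(2*(4 - 2)/(3 - 2) - 8*(-4)) = -352*(2*2/1 + 32) = -352*(2*1*2 + 32) = -352*(4 + 32) = -352*36 = -12672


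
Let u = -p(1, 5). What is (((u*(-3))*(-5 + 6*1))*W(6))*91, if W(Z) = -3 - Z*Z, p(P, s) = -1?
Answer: 10647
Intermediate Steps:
u = 1 (u = -1*(-1) = 1)
W(Z) = -3 - Z²
(((u*(-3))*(-5 + 6*1))*W(6))*91 = (((1*(-3))*(-5 + 6*1))*(-3 - 1*6²))*91 = ((-3*(-5 + 6))*(-3 - 1*36))*91 = ((-3*1)*(-3 - 36))*91 = -3*(-39)*91 = 117*91 = 10647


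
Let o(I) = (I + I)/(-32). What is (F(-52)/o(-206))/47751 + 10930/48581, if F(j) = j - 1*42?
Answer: 53721065378/238938507093 ≈ 0.22483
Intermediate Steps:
F(j) = -42 + j (F(j) = j - 42 = -42 + j)
o(I) = -I/16 (o(I) = (2*I)*(-1/32) = -I/16)
(F(-52)/o(-206))/47751 + 10930/48581 = ((-42 - 52)/((-1/16*(-206))))/47751 + 10930/48581 = -94/103/8*(1/47751) + 10930*(1/48581) = -94*8/103*(1/47751) + 10930/48581 = -752/103*1/47751 + 10930/48581 = -752/4918353 + 10930/48581 = 53721065378/238938507093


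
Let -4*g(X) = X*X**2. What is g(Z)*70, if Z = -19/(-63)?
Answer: -34295/71442 ≈ -0.48004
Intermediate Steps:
Z = 19/63 (Z = -19*(-1/63) = 19/63 ≈ 0.30159)
g(X) = -X**3/4 (g(X) = -X*X**2/4 = -X**3/4)
g(Z)*70 = -(19/63)**3/4*70 = -1/4*6859/250047*70 = -6859/1000188*70 = -34295/71442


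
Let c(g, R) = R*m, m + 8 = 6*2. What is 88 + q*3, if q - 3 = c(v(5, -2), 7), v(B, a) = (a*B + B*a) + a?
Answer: 181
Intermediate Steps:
m = 4 (m = -8 + 6*2 = -8 + 12 = 4)
v(B, a) = a + 2*B*a (v(B, a) = (B*a + B*a) + a = 2*B*a + a = a + 2*B*a)
c(g, R) = 4*R (c(g, R) = R*4 = 4*R)
q = 31 (q = 3 + 4*7 = 3 + 28 = 31)
88 + q*3 = 88 + 31*3 = 88 + 93 = 181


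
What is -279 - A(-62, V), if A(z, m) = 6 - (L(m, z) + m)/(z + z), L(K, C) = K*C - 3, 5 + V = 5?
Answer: -35337/124 ≈ -284.98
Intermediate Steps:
V = 0 (V = -5 + 5 = 0)
L(K, C) = -3 + C*K (L(K, C) = C*K - 3 = -3 + C*K)
A(z, m) = 6 - (-3 + m + m*z)/(2*z) (A(z, m) = 6 - ((-3 + z*m) + m)/(z + z) = 6 - ((-3 + m*z) + m)/(2*z) = 6 - (-3 + m + m*z)*1/(2*z) = 6 - (-3 + m + m*z)/(2*z))
-279 - A(-62, V) = -279 - (3 - 1*0 + 12*(-62) - 1*0*(-62))/(2*(-62)) = -279 - (-1)*(3 + 0 - 744 + 0)/(2*62) = -279 - (-1)*(-741)/(2*62) = -279 - 1*741/124 = -279 - 741/124 = -35337/124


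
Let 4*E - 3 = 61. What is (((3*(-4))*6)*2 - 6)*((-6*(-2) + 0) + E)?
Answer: -4200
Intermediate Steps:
E = 16 (E = ¾ + (¼)*61 = ¾ + 61/4 = 16)
(((3*(-4))*6)*2 - 6)*((-6*(-2) + 0) + E) = (((3*(-4))*6)*2 - 6)*((-6*(-2) + 0) + 16) = (-12*6*2 - 6)*((12 + 0) + 16) = (-72*2 - 6)*(12 + 16) = (-144 - 6)*28 = -150*28 = -4200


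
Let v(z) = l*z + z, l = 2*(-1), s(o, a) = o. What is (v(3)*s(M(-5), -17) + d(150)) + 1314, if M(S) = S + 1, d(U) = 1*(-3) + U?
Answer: 1473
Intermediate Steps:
d(U) = -3 + U
M(S) = 1 + S
l = -2
v(z) = -z (v(z) = -2*z + z = -z)
(v(3)*s(M(-5), -17) + d(150)) + 1314 = ((-1*3)*(1 - 5) + (-3 + 150)) + 1314 = (-3*(-4) + 147) + 1314 = (12 + 147) + 1314 = 159 + 1314 = 1473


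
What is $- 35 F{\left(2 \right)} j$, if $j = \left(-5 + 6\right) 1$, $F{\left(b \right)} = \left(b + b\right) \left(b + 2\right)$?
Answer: $-560$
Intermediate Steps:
$F{\left(b \right)} = 2 b \left(2 + b\right)$
$j = 1$ ($j = 1 \cdot 1 = 1$)
$- 35 F{\left(2 \right)} j = - 35 \cdot 2 \cdot 2 \left(2 + 2\right) 1 = - 35 \cdot 2 \cdot 2 \cdot 4 \cdot 1 = \left(-35\right) 16 \cdot 1 = \left(-560\right) 1 = -560$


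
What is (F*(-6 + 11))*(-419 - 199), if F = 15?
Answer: -46350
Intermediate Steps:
(F*(-6 + 11))*(-419 - 199) = (15*(-6 + 11))*(-419 - 199) = (15*5)*(-618) = 75*(-618) = -46350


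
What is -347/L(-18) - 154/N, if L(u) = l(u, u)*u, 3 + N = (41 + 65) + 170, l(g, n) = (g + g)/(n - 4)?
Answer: 47245/4212 ≈ 11.217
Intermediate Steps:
l(g, n) = 2*g/(-4 + n) (l(g, n) = (2*g)/(-4 + n) = 2*g/(-4 + n))
N = 273 (N = -3 + ((41 + 65) + 170) = -3 + (106 + 170) = -3 + 276 = 273)
L(u) = 2*u**2/(-4 + u) (L(u) = (2*u/(-4 + u))*u = 2*u**2/(-4 + u))
-347/L(-18) - 154/N = -347/(2*(-18)**2/(-4 - 18)) - 154/273 = -347/(2*324/(-22)) - 154*1/273 = -347/(2*324*(-1/22)) - 22/39 = -347/(-324/11) - 22/39 = -347*(-11/324) - 22/39 = 3817/324 - 22/39 = 47245/4212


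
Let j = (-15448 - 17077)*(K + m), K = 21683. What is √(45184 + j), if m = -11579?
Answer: 2*I*√82146854 ≈ 18127.0*I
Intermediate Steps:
j = -328632600 (j = (-15448 - 17077)*(21683 - 11579) = -32525*10104 = -328632600)
√(45184 + j) = √(45184 - 328632600) = √(-328587416) = 2*I*√82146854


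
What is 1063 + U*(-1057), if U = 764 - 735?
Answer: -29590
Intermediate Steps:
U = 29
1063 + U*(-1057) = 1063 + 29*(-1057) = 1063 - 30653 = -29590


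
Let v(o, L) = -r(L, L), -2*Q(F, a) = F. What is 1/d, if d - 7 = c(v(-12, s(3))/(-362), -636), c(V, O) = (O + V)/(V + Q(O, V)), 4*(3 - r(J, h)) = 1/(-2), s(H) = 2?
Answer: 920953/4604840 ≈ 0.20000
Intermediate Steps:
Q(F, a) = -F/2
r(J, h) = 25/8 (r(J, h) = 3 - ¼/(-2) = 3 - ¼*(-½) = 3 + ⅛ = 25/8)
v(o, L) = -25/8 (v(o, L) = -1*25/8 = -25/8)
c(V, O) = (O + V)/(V - O/2)
d = 4604840/920953 (d = 7 + 2*(-1*(-636) - (-25)/(8*(-362)))/(-636 - (-25)/(4*(-362))) = 7 + 2*(636 - (-25)*(-1)/(8*362))/(-636 - (-25)*(-1)/(4*362)) = 7 + 2*(636 - 1*25/2896)/(-636 - 2*25/2896) = 7 + 2*(636 - 25/2896)/(-636 - 25/1448) = 7 + 2*(1841831/2896)/(-920953/1448) = 7 + 2*(-1448/920953)*(1841831/2896) = 7 - 1841831/920953 = 4604840/920953 ≈ 5.0001)
1/d = 1/(4604840/920953) = 920953/4604840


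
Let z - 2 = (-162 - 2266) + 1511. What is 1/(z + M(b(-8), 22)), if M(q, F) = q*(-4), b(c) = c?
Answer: -1/883 ≈ -0.0011325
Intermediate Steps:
M(q, F) = -4*q
z = -915 (z = 2 + ((-162 - 2266) + 1511) = 2 + (-2428 + 1511) = 2 - 917 = -915)
1/(z + M(b(-8), 22)) = 1/(-915 - 4*(-8)) = 1/(-915 + 32) = 1/(-883) = -1/883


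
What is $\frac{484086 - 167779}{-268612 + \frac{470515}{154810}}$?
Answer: $- \frac{9793497334}{8316670641} \approx -1.1776$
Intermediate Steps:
$\frac{484086 - 167779}{-268612 + \frac{470515}{154810}} = \frac{316307}{-268612 + 470515 \cdot \frac{1}{154810}} = \frac{316307}{-268612 + \frac{94103}{30962}} = \frac{316307}{- \frac{8316670641}{30962}} = 316307 \left(- \frac{30962}{8316670641}\right) = - \frac{9793497334}{8316670641}$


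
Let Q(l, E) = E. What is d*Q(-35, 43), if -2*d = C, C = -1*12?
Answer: 258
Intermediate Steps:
C = -12
d = 6 (d = -½*(-12) = 6)
d*Q(-35, 43) = 6*43 = 258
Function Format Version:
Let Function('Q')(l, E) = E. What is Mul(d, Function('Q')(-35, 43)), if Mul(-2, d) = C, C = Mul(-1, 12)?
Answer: 258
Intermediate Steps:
C = -12
d = 6 (d = Mul(Rational(-1, 2), -12) = 6)
Mul(d, Function('Q')(-35, 43)) = Mul(6, 43) = 258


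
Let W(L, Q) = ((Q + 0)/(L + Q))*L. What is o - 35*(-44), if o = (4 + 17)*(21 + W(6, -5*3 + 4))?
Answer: 11291/5 ≈ 2258.2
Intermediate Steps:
W(L, Q) = L*Q/(L + Q) (W(L, Q) = (Q/(L + Q))*L = L*Q/(L + Q))
o = 3591/5 (o = (4 + 17)*(21 + 6*(-5*3 + 4)/(6 + (-5*3 + 4))) = 21*(21 + 6*(-15 + 4)/(6 + (-15 + 4))) = 21*(21 + 6*(-11)/(6 - 11)) = 21*(21 + 6*(-11)/(-5)) = 21*(21 + 6*(-11)*(-⅕)) = 21*(21 + 66/5) = 21*(171/5) = 3591/5 ≈ 718.20)
o - 35*(-44) = 3591/5 - 35*(-44) = 3591/5 + 1540 = 11291/5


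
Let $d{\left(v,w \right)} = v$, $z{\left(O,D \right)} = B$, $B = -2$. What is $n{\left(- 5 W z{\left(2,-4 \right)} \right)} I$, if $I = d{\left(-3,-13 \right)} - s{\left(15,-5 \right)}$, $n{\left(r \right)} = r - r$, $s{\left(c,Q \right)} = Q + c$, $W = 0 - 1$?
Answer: $0$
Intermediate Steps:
$z{\left(O,D \right)} = -2$
$W = -1$ ($W = 0 - 1 = -1$)
$n{\left(r \right)} = 0$
$I = -13$ ($I = -3 - \left(-5 + 15\right) = -3 - 10 = -13$)
$n{\left(- 5 W z{\left(2,-4 \right)} \right)} I = 0 \left(-13\right) = 0$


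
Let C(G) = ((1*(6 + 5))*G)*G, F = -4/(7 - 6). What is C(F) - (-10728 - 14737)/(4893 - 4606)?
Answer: 75977/287 ≈ 264.73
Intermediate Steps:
F = -4 (F = -4/1 = 1*(-4) = -4)
C(G) = 11*G² (C(G) = ((1*11)*G)*G = (11*G)*G = 11*G²)
C(F) - (-10728 - 14737)/(4893 - 4606) = 11*(-4)² - (-10728 - 14737)/(4893 - 4606) = 11*16 - (-25465)/287 = 176 - (-25465)/287 = 176 - 1*(-25465/287) = 176 + 25465/287 = 75977/287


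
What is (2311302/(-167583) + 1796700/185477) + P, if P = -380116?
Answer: -3938398065149170/10360930697 ≈ -3.8012e+5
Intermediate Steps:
(2311302/(-167583) + 1796700/185477) + P = (2311302/(-167583) + 1796700/185477) - 380116 = (2311302*(-1/167583) + 1796700*(1/185477)) - 380116 = (-770434/55861 + 1796700/185477) - 380116 = -42532328318/10360930697 - 380116 = -3938398065149170/10360930697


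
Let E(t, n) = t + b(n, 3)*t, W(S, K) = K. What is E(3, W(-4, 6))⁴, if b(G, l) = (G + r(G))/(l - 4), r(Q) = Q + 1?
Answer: 1679616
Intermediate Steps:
r(Q) = 1 + Q
b(G, l) = (1 + 2*G)/(-4 + l) (b(G, l) = (G + (1 + G))/(l - 4) = (1 + 2*G)/(-4 + l))
E(t, n) = t + t*(-1 - 2*n) (E(t, n) = t + ((1 + 2*n)/(-4 + 3))*t = t + ((1 + 2*n)/(-1))*t = t + (-(1 + 2*n))*t = t + (-1 - 2*n)*t = t + t*(-1 - 2*n))
E(3, W(-4, 6))⁴ = (-2*6*3)⁴ = (-36)⁴ = 1679616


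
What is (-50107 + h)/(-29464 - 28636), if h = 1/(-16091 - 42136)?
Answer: 291758029/338298870 ≈ 0.86243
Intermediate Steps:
h = -1/58227 (h = 1/(-58227) = -1/58227 ≈ -1.7174e-5)
(-50107 + h)/(-29464 - 28636) = (-50107 - 1/58227)/(-29464 - 28636) = -2917580290/58227/(-58100) = -2917580290/58227*(-1/58100) = 291758029/338298870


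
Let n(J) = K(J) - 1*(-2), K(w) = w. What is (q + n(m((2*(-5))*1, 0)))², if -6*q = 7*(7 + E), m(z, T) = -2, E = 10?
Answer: 14161/36 ≈ 393.36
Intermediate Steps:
q = -119/6 (q = -7*(7 + 10)/6 = -7*17/6 = -⅙*119 = -119/6 ≈ -19.833)
n(J) = 2 + J (n(J) = J - 1*(-2) = J + 2 = 2 + J)
(q + n(m((2*(-5))*1, 0)))² = (-119/6 + (2 - 2))² = (-119/6 + 0)² = (-119/6)² = 14161/36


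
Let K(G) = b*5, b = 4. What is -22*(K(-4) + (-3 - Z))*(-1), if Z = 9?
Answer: 176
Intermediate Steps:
K(G) = 20 (K(G) = 4*5 = 20)
-22*(K(-4) + (-3 - Z))*(-1) = -22*(20 + (-3 - 1*9))*(-1) = -22*(20 + (-3 - 9))*(-1) = -22*(20 - 12)*(-1) = -22*8*(-1) = -176*(-1) = 176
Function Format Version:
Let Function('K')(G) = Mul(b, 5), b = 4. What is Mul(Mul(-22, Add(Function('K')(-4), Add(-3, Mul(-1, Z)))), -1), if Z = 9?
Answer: 176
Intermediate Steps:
Function('K')(G) = 20 (Function('K')(G) = Mul(4, 5) = 20)
Mul(Mul(-22, Add(Function('K')(-4), Add(-3, Mul(-1, Z)))), -1) = Mul(Mul(-22, Add(20, Add(-3, Mul(-1, 9)))), -1) = Mul(Mul(-22, Add(20, Add(-3, -9))), -1) = Mul(Mul(-22, Add(20, -12)), -1) = Mul(Mul(-22, 8), -1) = Mul(-176, -1) = 176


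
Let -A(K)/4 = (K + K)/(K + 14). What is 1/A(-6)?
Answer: ⅙ ≈ 0.16667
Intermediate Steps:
A(K) = -8*K/(14 + K) (A(K) = -4*(K + K)/(K + 14) = -4*2*K/(14 + K) = -8*K/(14 + K))
1/A(-6) = 1/(-8*(-6)/(14 - 6)) = 1/(-8*(-6)/8) = 1/(-8*(-6)*⅛) = 1/6 = ⅙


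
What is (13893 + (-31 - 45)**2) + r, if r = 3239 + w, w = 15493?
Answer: 38401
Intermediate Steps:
r = 18732 (r = 3239 + 15493 = 18732)
(13893 + (-31 - 45)**2) + r = (13893 + (-31 - 45)**2) + 18732 = (13893 + (-76)**2) + 18732 = (13893 + 5776) + 18732 = 19669 + 18732 = 38401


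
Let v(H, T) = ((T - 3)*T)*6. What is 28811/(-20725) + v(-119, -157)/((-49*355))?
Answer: -724967869/72102275 ≈ -10.055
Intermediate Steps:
v(H, T) = 6*T*(-3 + T) (v(H, T) = ((-3 + T)*T)*6 = (T*(-3 + T))*6 = 6*T*(-3 + T))
28811/(-20725) + v(-119, -157)/((-49*355)) = 28811/(-20725) + (6*(-157)*(-3 - 157))/((-49*355)) = 28811*(-1/20725) + (6*(-157)*(-160))/(-17395) = -28811/20725 + 150720*(-1/17395) = -28811/20725 - 30144/3479 = -724967869/72102275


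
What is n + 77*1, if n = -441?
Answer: -364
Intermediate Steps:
n + 77*1 = -441 + 77*1 = -441 + 77 = -364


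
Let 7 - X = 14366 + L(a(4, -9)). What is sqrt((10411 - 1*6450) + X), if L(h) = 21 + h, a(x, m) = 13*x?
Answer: I*sqrt(10471) ≈ 102.33*I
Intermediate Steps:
X = -14432 (X = 7 - (14366 + (21 + 13*4)) = 7 - (14366 + (21 + 52)) = 7 - (14366 + 73) = 7 - 1*14439 = 7 - 14439 = -14432)
sqrt((10411 - 1*6450) + X) = sqrt((10411 - 1*6450) - 14432) = sqrt((10411 - 6450) - 14432) = sqrt(3961 - 14432) = sqrt(-10471) = I*sqrt(10471)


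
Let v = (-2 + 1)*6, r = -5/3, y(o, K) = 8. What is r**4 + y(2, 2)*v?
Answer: -3263/81 ≈ -40.284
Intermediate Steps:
r = -5/3 (r = -5*1/3 = -5/3 ≈ -1.6667)
v = -6 (v = -1*6 = -6)
r**4 + y(2, 2)*v = (-5/3)**4 + 8*(-6) = 625/81 - 48 = -3263/81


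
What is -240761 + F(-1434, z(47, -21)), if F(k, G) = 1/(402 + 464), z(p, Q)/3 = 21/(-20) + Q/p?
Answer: -208499025/866 ≈ -2.4076e+5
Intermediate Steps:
z(p, Q) = -63/20 + 3*Q/p (z(p, Q) = 3*(21/(-20) + Q/p) = 3*(21*(-1/20) + Q/p) = 3*(-21/20 + Q/p) = -63/20 + 3*Q/p)
F(k, G) = 1/866
-240761 + F(-1434, z(47, -21)) = -240761 + 1/866 = -208499025/866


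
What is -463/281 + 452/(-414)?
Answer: -159347/58167 ≈ -2.7395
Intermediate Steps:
-463/281 + 452/(-414) = -463*1/281 + 452*(-1/414) = -463/281 - 226/207 = -159347/58167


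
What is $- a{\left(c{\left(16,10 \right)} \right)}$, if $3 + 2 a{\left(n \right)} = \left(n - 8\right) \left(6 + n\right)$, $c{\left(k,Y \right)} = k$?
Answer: $- \frac{173}{2} \approx -86.5$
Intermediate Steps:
$a{\left(n \right)} = - \frac{3}{2} + \frac{\left(-8 + n\right) \left(6 + n\right)}{2}$ ($a{\left(n \right)} = - \frac{3}{2} + \frac{\left(n - 8\right) \left(6 + n\right)}{2} = - \frac{3}{2} + \frac{\left(-8 + n\right) \left(6 + n\right)}{2}$)
$- a{\left(c{\left(16,10 \right)} \right)} = - (- \frac{51}{2} + \frac{16^{2}}{2} - 16) = - (- \frac{51}{2} + \frac{1}{2} \cdot 256 - 16) = - (- \frac{51}{2} + 128 - 16) = \left(-1\right) \frac{173}{2} = - \frac{173}{2}$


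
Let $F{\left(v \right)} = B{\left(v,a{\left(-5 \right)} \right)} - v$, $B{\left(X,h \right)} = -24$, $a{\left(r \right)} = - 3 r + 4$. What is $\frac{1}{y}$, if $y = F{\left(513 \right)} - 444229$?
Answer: $- \frac{1}{444766} \approx -2.2484 \cdot 10^{-6}$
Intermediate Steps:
$a{\left(r \right)} = 4 - 3 r$
$F{\left(v \right)} = -24 - v$
$y = -444766$ ($y = \left(-24 - 513\right) - 444229 = -537 - 444229 = -444766$)
$\frac{1}{y} = \frac{1}{-444766} = - \frac{1}{444766}$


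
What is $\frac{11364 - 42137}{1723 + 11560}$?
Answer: $- \frac{30773}{13283} \approx -2.3167$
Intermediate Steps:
$\frac{11364 - 42137}{1723 + 11560} = - \frac{30773}{13283}$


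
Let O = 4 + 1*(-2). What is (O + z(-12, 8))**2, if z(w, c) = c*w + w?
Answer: 11236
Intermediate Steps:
O = 2 (O = 4 - 2 = 2)
z(w, c) = w + c*w
(O + z(-12, 8))**2 = (2 - 12*(1 + 8))**2 = (2 - 12*9)**2 = (2 - 108)**2 = (-106)**2 = 11236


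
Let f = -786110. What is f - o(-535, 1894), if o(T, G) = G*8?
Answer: -801262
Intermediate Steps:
o(T, G) = 8*G
f - o(-535, 1894) = -786110 - 8*1894 = -786110 - 1*15152 = -786110 - 15152 = -801262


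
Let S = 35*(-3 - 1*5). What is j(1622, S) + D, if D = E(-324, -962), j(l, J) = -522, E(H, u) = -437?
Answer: -959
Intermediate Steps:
S = -280 (S = 35*(-3 - 5) = 35*(-8) = -280)
D = -437
j(1622, S) + D = -522 - 437 = -959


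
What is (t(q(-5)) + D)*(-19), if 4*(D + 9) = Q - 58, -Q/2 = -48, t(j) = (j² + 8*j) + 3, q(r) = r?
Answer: 437/2 ≈ 218.50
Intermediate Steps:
t(j) = 3 + j² + 8*j
Q = 96 (Q = -2*(-48) = 96)
D = ½ (D = -9 + (96 - 58)/4 = -9 + (¼)*38 = -9 + 19/2 = ½ ≈ 0.50000)
(t(q(-5)) + D)*(-19) = ((3 + (-5)² + 8*(-5)) + ½)*(-19) = ((3 + 25 - 40) + ½)*(-19) = (-12 + ½)*(-19) = -23/2*(-19) = 437/2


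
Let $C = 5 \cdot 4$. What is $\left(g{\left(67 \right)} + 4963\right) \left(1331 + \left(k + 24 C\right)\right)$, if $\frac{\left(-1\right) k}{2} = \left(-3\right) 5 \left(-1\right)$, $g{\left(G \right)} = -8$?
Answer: $8824855$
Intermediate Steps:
$C = 20$
$k = -30$ ($k = - 2 \left(-3\right) 5 \left(-1\right) = - 2 \left(\left(-15\right) \left(-1\right)\right) = \left(-2\right) 15 = -30$)
$\left(g{\left(67 \right)} + 4963\right) \left(1331 + \left(k + 24 C\right)\right) = \left(-8 + 4963\right) \left(1331 + \left(-30 + 24 \cdot 20\right)\right) = 4955 \left(1331 + \left(-30 + 480\right)\right) = 4955 \left(1331 + 450\right) = 4955 \cdot 1781 = 8824855$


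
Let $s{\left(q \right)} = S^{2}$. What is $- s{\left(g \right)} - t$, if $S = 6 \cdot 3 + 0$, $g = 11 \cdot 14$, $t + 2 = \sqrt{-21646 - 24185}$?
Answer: $-322 - i \sqrt{45831} \approx -322.0 - 214.08 i$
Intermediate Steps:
$t = -2 + i \sqrt{45831}$ ($t = -2 + \sqrt{-21646 - 24185} = -2 + \sqrt{-45831} = -2 + i \sqrt{45831} \approx -2.0 + 214.08 i$)
$g = 154$
$S = 18$ ($S = 18 + 0 = 18$)
$s{\left(q \right)} = 324$ ($s{\left(q \right)} = 18^{2} = 324$)
$- s{\left(g \right)} - t = \left(-1\right) 324 - \left(-2 + i \sqrt{45831}\right) = -324 + \left(2 - i \sqrt{45831}\right) = -322 - i \sqrt{45831}$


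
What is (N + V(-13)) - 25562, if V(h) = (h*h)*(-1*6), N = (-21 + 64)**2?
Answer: -24727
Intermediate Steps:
N = 1849 (N = 43**2 = 1849)
V(h) = -6*h**2 (V(h) = h**2*(-6) = -6*h**2)
(N + V(-13)) - 25562 = (1849 - 6*(-13)**2) - 25562 = (1849 - 6*169) - 25562 = (1849 - 1014) - 25562 = 835 - 25562 = -24727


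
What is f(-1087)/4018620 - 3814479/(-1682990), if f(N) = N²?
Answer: 1731751041029/676329727380 ≈ 2.5605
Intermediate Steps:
f(-1087)/4018620 - 3814479/(-1682990) = (-1087)²/4018620 - 3814479/(-1682990) = 1181569*(1/4018620) - 3814479*(-1/1682990) = 1181569/4018620 + 3814479/1682990 = 1731751041029/676329727380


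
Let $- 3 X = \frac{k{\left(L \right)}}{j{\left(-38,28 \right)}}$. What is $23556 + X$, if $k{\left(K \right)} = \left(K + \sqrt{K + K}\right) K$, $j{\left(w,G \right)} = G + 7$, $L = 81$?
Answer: $\frac{822273}{35} - \frac{243 \sqrt{2}}{35} \approx 23484.0$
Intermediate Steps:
$j{\left(w,G \right)} = 7 + G$
$k{\left(K \right)} = K \left(K + \sqrt{2} \sqrt{K}\right)$ ($k{\left(K \right)} = \left(K + \sqrt{2 K}\right) K = \left(K + \sqrt{2} \sqrt{K}\right) K = K \left(K + \sqrt{2} \sqrt{K}\right)$)
$X = - \frac{2187}{35} - \frac{243 \sqrt{2}}{35}$ ($X = - \frac{\left(81^{2} + \sqrt{2} \cdot 81^{\frac{3}{2}}\right) \frac{1}{7 + 28}}{3} = - \frac{\left(6561 + \sqrt{2} \cdot 729\right) \frac{1}{35}}{3} = - \frac{\left(6561 + 729 \sqrt{2}\right) \frac{1}{35}}{3} = - \frac{\frac{6561}{35} + \frac{729 \sqrt{2}}{35}}{3} = - \frac{2187}{35} - \frac{243 \sqrt{2}}{35} \approx -72.304$)
$23556 + X = 23556 - \left(\frac{2187}{35} + \frac{243 \sqrt{2}}{35}\right) = \frac{822273}{35} - \frac{243 \sqrt{2}}{35}$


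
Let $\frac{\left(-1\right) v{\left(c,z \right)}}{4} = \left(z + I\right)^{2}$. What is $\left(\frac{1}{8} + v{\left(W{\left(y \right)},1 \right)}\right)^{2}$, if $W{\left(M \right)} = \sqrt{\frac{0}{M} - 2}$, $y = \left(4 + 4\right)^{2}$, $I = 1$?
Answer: $\frac{16129}{64} \approx 252.02$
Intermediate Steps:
$y = 64$ ($y = 8^{2} = 64$)
$W{\left(M \right)} = i \sqrt{2}$ ($W{\left(M \right)} = \sqrt{0 - 2} = \sqrt{-2} = i \sqrt{2}$)
$v{\left(c,z \right)} = - 4 \left(1 + z\right)^{2}$ ($v{\left(c,z \right)} = - 4 \left(z + 1\right)^{2} = - 4 \left(1 + z\right)^{2}$)
$\left(\frac{1}{8} + v{\left(W{\left(y \right)},1 \right)}\right)^{2} = \left(\frac{1}{8} - 4 \left(1 + 1\right)^{2}\right)^{2} = \left(\frac{1}{8} - 4 \cdot 2^{2}\right)^{2} = \left(\frac{1}{8} - 16\right)^{2} = \left(- \frac{127}{8}\right)^{2} = \frac{16129}{64}$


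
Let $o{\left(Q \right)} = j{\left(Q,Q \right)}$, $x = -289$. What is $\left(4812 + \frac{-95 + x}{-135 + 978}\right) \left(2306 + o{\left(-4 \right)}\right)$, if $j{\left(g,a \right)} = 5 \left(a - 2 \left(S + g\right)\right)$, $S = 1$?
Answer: $\frac{3131333904}{281} \approx 1.1144 \cdot 10^{7}$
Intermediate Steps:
$j{\left(g,a \right)} = -10 - 10 g + 5 a$ ($j{\left(g,a \right)} = 5 \left(a - 2 \left(1 + g\right)\right) = 5 \left(a - \left(2 + 2 g\right)\right) = 5 \left(-2 + a - 2 g\right) = -10 - 10 g + 5 a$)
$o{\left(Q \right)} = -10 - 5 Q$ ($o{\left(Q \right)} = -10 - 10 Q + 5 Q = -10 - 5 Q$)
$\left(4812 + \frac{-95 + x}{-135 + 978}\right) \left(2306 + o{\left(-4 \right)}\right) = \left(4812 + \frac{-95 - 289}{-135 + 978}\right) \left(2306 - -10\right) = \left(4812 - \frac{384}{843}\right) \left(2306 + \left(-10 + 20\right)\right) = \left(4812 - \frac{128}{281}\right) \left(2306 + 10\right) = \left(4812 - \frac{128}{281}\right) 2316 = \frac{1352044}{281} \cdot 2316 = \frac{3131333904}{281}$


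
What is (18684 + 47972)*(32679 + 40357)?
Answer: 4868287616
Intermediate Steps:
(18684 + 47972)*(32679 + 40357) = 66656*73036 = 4868287616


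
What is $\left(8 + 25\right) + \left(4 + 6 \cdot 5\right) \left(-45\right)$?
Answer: $-1497$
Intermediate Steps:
$\left(8 + 25\right) + \left(4 + 6 \cdot 5\right) \left(-45\right) = 33 + \left(4 + 30\right) \left(-45\right) = 33 + 34 \left(-45\right) = 33 - 1530 = -1497$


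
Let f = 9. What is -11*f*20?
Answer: -1980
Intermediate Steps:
-11*f*20 = -11*9*20 = -99*20 = -1980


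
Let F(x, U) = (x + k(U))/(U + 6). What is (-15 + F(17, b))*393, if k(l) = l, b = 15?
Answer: -37073/7 ≈ -5296.1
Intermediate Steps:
F(x, U) = (U + x)/(6 + U) (F(x, U) = (x + U)/(U + 6) = (U + x)/(6 + U))
(-15 + F(17, b))*393 = (-15 + (15 + 17)/(6 + 15))*393 = (-15 + 32/21)*393 = -283/21*393 = -37073/7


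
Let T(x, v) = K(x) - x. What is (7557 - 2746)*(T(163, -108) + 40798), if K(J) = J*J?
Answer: 323318444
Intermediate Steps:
K(J) = J²
T(x, v) = x² - x
(7557 - 2746)*(T(163, -108) + 40798) = (7557 - 2746)*(163*(-1 + 163) + 40798) = 4811*(163*162 + 40798) = 4811*(26406 + 40798) = 4811*67204 = 323318444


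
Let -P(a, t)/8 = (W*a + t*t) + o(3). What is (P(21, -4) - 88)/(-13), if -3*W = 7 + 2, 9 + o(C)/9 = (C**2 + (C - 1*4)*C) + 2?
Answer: -360/13 ≈ -27.692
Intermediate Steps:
o(C) = -63 + 9*C**2 + 9*C*(-4 + C) (o(C) = -81 + 9*((C**2 + (C - 1*4)*C) + 2) = -81 + 9*((C**2 + (C - 4)*C) + 2) = -81 + 9*((C**2 + (-4 + C)*C) + 2) = -81 + 9*((C**2 + C*(-4 + C)) + 2) = -81 + 9*(2 + C**2 + C*(-4 + C)) = -81 + (18 + 9*C**2 + 9*C*(-4 + C)) = -63 + 9*C**2 + 9*C*(-4 + C))
W = -3 (W = -(7 + 2)/3 = -1/3*9 = -3)
P(a, t) = 72 - 8*t**2 + 24*a (P(a, t) = -8*((-3*a + t*t) + (-63 - 36*3 + 18*3**2)) = -8*((-3*a + t**2) + (-63 - 108 + 18*9)) = -8*((t**2 - 3*a) + (-63 - 108 + 162)) = -8*((t**2 - 3*a) - 9) = -8*(-9 + t**2 - 3*a) = 72 - 8*t**2 + 24*a)
(P(21, -4) - 88)/(-13) = ((72 - 8*(-4)**2 + 24*21) - 88)/(-13) = ((72 - 8*16 + 504) - 88)*(-1/13) = ((72 - 128 + 504) - 88)*(-1/13) = (448 - 88)*(-1/13) = 360*(-1/13) = -360/13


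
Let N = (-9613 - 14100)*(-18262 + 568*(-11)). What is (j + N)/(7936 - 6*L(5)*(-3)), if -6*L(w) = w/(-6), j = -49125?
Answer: 1162313010/15877 ≈ 73207.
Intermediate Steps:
N = 581205630 (N = -23713*(-18262 - 6248) = -23713*(-24510) = 581205630)
L(w) = w/36 (L(w) = -w/(6*(-6)) = -w*(-1)/(6*6) = -(-1)*w/36 = w/36)
(j + N)/(7936 - 6*L(5)*(-3)) = (-49125 + 581205630)/(7936 - 5/6*(-3)) = 581156505/(7936 - 6*5/36*(-3)) = 581156505/(7936 - ⅚*(-3)) = 581156505/(7936 + 5/2) = 581156505/(15877/2) = 581156505*(2/15877) = 1162313010/15877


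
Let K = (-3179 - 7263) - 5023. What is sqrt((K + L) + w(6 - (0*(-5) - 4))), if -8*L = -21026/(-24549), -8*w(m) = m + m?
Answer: I*sqrt(760947428643)/7014 ≈ 124.37*I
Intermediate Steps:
w(m) = -m/4 (w(m) = -(m + m)/8 = -m/4)
L = -10513/98196 (L = -(-10513)/(4*(-24549)) = -(-10513)*(-1)/(4*24549) = -1/8*21026/24549 = -10513/98196 ≈ -0.10706)
K = -15465 (K = -10442 - 5023 = -15465)
sqrt((K + L) + w(6 - (0*(-5) - 4))) = sqrt((-15465 - 10513/98196) - (6 - (0*(-5) - 4))/4) = sqrt(-1518611653/98196 - (6 - (0 - 4))/4) = sqrt(-1518611653/98196 - (6 - 1*(-4))/4) = sqrt(-1518611653/98196 - (6 + 4)/4) = sqrt(-1518611653/98196 - 1/4*10) = sqrt(-1518611653/98196 - 5/2) = sqrt(-1518857143/98196) = I*sqrt(760947428643)/7014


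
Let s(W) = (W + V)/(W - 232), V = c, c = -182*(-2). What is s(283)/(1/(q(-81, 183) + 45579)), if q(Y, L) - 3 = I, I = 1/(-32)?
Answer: 943729081/1632 ≈ 5.7827e+5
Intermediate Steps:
c = 364
I = -1/32 ≈ -0.031250
q(Y, L) = 95/32 (q(Y, L) = 3 - 1/32 = 95/32)
V = 364
s(W) = (364 + W)/(-232 + W) (s(W) = (W + 364)/(W - 232) = (364 + W)/(-232 + W))
s(283)/(1/(q(-81, 183) + 45579)) = ((364 + 283)/(-232 + 283))/(1/(95/32 + 45579)) = (647/51)/(1/(1458623/32)) = ((1/51)*647)/(32/1458623) = (647/51)*(1458623/32) = 943729081/1632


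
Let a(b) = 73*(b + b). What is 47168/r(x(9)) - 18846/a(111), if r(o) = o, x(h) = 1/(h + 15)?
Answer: 3057615291/2701 ≈ 1.1320e+6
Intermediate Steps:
x(h) = 1/(15 + h)
a(b) = 146*b (a(b) = 73*(2*b) = 146*b)
47168/r(x(9)) - 18846/a(111) = 47168/(1/(15 + 9)) - 18846/(146*111) = 47168/(1/24) - 18846/16206 = 47168/(1/24) - 18846*1/16206 = 47168*24 - 3141/2701 = 1132032 - 3141/2701 = 3057615291/2701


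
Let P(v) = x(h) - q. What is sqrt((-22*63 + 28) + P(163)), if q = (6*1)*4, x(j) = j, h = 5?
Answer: 9*I*sqrt(17) ≈ 37.108*I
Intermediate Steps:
q = 24 (q = 6*4 = 24)
P(v) = -19 (P(v) = 5 - 1*24 = 5 - 24 = -19)
sqrt((-22*63 + 28) + P(163)) = sqrt((-22*63 + 28) - 19) = sqrt((-1386 + 28) - 19) = sqrt(-1358 - 19) = sqrt(-1377) = 9*I*sqrt(17)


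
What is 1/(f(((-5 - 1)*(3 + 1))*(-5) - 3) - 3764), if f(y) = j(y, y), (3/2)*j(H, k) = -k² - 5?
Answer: -3/38680 ≈ -7.7559e-5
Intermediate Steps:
j(H, k) = -10/3 - 2*k²/3 (j(H, k) = 2*(-k² - 5)/3 = 2*(-5 - k²)/3 = -10/3 - 2*k²/3)
f(y) = -10/3 - 2*y²/3
1/(f(((-5 - 1)*(3 + 1))*(-5) - 3) - 3764) = 1/((-10/3 - 2*(((-5 - 1)*(3 + 1))*(-5) - 3)²/3) - 3764) = 1/((-10/3 - 2*(-6*4*(-5) - 3)²/3) - 3764) = 1/((-10/3 - 2*(-24*(-5) - 3)²/3) - 3764) = 1/((-10/3 - 2*(120 - 3)²/3) - 3764) = 1/((-10/3 - ⅔*117²) - 3764) = 1/((-10/3 - ⅔*13689) - 3764) = 1/((-10/3 - 9126) - 3764) = 1/(-27388/3 - 3764) = 1/(-38680/3) = -3/38680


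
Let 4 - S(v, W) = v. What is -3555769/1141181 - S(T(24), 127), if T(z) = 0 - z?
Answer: -35508837/1141181 ≈ -31.116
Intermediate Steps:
T(z) = -z
S(v, W) = 4 - v
-3555769/1141181 - S(T(24), 127) = -3555769/1141181 - (4 - (-1)*24) = -3555769*1/1141181 - (4 - 1*(-24)) = -3555769/1141181 - (4 + 24) = -3555769/1141181 - 1*28 = -3555769/1141181 - 28 = -35508837/1141181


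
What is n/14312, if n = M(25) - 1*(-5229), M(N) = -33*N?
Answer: 1101/3578 ≈ 0.30771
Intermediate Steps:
n = 4404 (n = -33*25 - 1*(-5229) = -825 + 5229 = 4404)
n/14312 = 4404/14312 = 4404*(1/14312) = 1101/3578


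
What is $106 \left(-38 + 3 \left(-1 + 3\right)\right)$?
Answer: $-3392$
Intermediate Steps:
$106 \left(-38 + 3 \left(-1 + 3\right)\right) = 106 \left(-38 + 3 \cdot 2\right) = 106 \left(-38 + 6\right) = 106 \left(-32\right) = -3392$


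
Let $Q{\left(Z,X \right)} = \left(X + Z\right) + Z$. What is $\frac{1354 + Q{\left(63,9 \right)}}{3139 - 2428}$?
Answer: $\frac{1489}{711} \approx 2.0942$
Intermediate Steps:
$Q{\left(Z,X \right)} = X + 2 Z$
$\frac{1354 + Q{\left(63,9 \right)}}{3139 - 2428} = \frac{1354 + \left(9 + 2 \cdot 63\right)}{3139 - 2428} = \frac{1354 + \left(9 + 126\right)}{711} = \left(1354 + 135\right) \frac{1}{711} = 1489 \cdot \frac{1}{711} = \frac{1489}{711}$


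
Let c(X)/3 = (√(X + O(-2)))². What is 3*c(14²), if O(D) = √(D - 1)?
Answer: 1764 + 9*I*√3 ≈ 1764.0 + 15.588*I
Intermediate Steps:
O(D) = √(-1 + D)
c(X) = 3*X + 3*I*√3 (c(X) = 3*(√(X + √(-1 - 2)))² = 3*(√(X + √(-3)))² = 3*(√(X + I*√3))² = 3*(X + I*√3) = 3*X + 3*I*√3)
3*c(14²) = 3*(3*14² + 3*I*√3) = 3*(3*196 + 3*I*√3) = 3*(588 + 3*I*√3) = 1764 + 9*I*√3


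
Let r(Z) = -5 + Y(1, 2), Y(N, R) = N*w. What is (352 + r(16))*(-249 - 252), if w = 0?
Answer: -173847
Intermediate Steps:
Y(N, R) = 0 (Y(N, R) = N*0 = 0)
r(Z) = -5 (r(Z) = -5 + 0 = -5)
(352 + r(16))*(-249 - 252) = (352 - 5)*(-249 - 252) = 347*(-501) = -173847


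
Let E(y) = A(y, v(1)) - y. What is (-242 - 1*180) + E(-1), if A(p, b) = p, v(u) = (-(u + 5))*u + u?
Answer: -422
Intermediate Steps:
v(u) = u + u*(-5 - u) (v(u) = (-(5 + u))*u + u = (-5 - u)*u + u = u*(-5 - u) + u = u + u*(-5 - u))
E(y) = 0 (E(y) = y - y = 0)
(-242 - 1*180) + E(-1) = (-242 - 1*180) + 0 = (-242 - 180) + 0 = -422 + 0 = -422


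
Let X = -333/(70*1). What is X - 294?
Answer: -20913/70 ≈ -298.76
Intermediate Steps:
X = -333/70 ≈ -4.7571
X - 294 = -333/70 - 294 = -20913/70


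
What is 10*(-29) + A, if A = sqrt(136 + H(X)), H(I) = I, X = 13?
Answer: -290 + sqrt(149) ≈ -277.79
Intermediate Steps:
A = sqrt(149) (A = sqrt(136 + 13) = sqrt(149) ≈ 12.207)
10*(-29) + A = 10*(-29) + sqrt(149) = -290 + sqrt(149)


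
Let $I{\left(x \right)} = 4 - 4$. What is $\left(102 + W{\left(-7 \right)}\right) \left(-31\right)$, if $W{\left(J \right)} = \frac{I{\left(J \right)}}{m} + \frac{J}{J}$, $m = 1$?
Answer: $-3193$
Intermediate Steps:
$I{\left(x \right)} = 0$
$W{\left(J \right)} = 1$ ($W{\left(J \right)} = \frac{0}{1} + \frac{J}{J} = 0 \cdot 1 + 1 = 0 + 1 = 1$)
$\left(102 + W{\left(-7 \right)}\right) \left(-31\right) = \left(102 + 1\right) \left(-31\right) = 103 \left(-31\right) = -3193$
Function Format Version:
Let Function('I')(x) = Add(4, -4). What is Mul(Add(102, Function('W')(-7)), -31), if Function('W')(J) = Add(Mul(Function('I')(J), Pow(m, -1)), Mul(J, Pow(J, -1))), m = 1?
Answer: -3193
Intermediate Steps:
Function('I')(x) = 0
Function('W')(J) = 1 (Function('W')(J) = Add(Mul(0, Pow(1, -1)), Mul(J, Pow(J, -1))) = Add(Mul(0, 1), 1) = Add(0, 1) = 1)
Mul(Add(102, Function('W')(-7)), -31) = Mul(Add(102, 1), -31) = Mul(103, -31) = -3193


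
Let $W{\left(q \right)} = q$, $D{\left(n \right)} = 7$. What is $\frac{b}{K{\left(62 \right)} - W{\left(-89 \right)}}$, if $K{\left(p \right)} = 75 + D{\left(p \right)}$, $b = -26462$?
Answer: $- \frac{26462}{171} \approx -154.75$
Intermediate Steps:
$K{\left(p \right)} = 82$ ($K{\left(p \right)} = 75 + 7 = 82$)
$\frac{b}{K{\left(62 \right)} - W{\left(-89 \right)}} = - \frac{26462}{82 - -89} = - \frac{26462}{82 + 89} = - \frac{26462}{171}$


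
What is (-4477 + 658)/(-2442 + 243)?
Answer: 1273/733 ≈ 1.7367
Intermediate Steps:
(-4477 + 658)/(-2442 + 243) = -3819/(-2199) = -3819*(-1/2199) = 1273/733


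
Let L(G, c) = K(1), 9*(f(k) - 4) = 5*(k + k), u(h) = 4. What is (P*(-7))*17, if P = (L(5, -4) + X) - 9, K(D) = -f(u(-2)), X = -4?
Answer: 22967/9 ≈ 2551.9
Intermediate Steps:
f(k) = 4 + 10*k/9 (f(k) = 4 + (5*(k + k))/9 = 4 + (5*(2*k))/9 = 4 + (10*k)/9 = 4 + 10*k/9)
K(D) = -76/9 (K(D) = -(4 + (10/9)*4) = -(4 + 40/9) = -1*76/9 = -76/9)
L(G, c) = -76/9
P = -193/9 (P = (-76/9 - 4) - 9 = -112/9 - 9 = -193/9 ≈ -21.444)
(P*(-7))*17 = -193/9*(-7)*17 = (1351/9)*17 = 22967/9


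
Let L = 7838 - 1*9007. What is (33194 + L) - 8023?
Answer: 24002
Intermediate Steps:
L = -1169 (L = 7838 - 9007 = -1169)
(33194 + L) - 8023 = (33194 - 1169) - 8023 = 32025 - 8023 = 24002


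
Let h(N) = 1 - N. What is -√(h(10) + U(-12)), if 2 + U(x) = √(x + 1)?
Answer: -√(-11 + I*√11) ≈ -0.49453 - 3.3533*I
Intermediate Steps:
U(x) = -2 + √(1 + x) (U(x) = -2 + √(x + 1) = -2 + √(1 + x))
-√(h(10) + U(-12)) = -√((1 - 1*10) + (-2 + √(1 - 12))) = -√((1 - 10) + (-2 + √(-11))) = -√(-9 + (-2 + I*√11)) = -√(-11 + I*√11)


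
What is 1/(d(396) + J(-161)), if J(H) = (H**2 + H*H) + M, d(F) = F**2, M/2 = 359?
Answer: 1/209376 ≈ 4.7761e-6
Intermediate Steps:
M = 718 (M = 2*359 = 718)
J(H) = 718 + 2*H**2 (J(H) = (H**2 + H*H) + 718 = (H**2 + H**2) + 718 = 2*H**2 + 718 = 718 + 2*H**2)
1/(d(396) + J(-161)) = 1/(396**2 + (718 + 2*(-161)**2)) = 1/(156816 + (718 + 2*25921)) = 1/(156816 + (718 + 51842)) = 1/(156816 + 52560) = 1/209376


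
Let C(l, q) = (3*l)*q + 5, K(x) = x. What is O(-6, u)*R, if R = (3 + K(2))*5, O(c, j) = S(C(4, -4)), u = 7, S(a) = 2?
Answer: 50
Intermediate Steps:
C(l, q) = 5 + 3*l*q (C(l, q) = 3*l*q + 5 = 5 + 3*l*q)
O(c, j) = 2
R = 25 (R = (3 + 2)*5 = 5*5 = 25)
O(-6, u)*R = 2*25 = 50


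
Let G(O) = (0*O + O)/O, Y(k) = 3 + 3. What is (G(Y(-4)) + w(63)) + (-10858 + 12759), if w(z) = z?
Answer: 1965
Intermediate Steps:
Y(k) = 6
G(O) = 1 (G(O) = (0 + O)/O = O/O = 1)
(G(Y(-4)) + w(63)) + (-10858 + 12759) = (1 + 63) + (-10858 + 12759) = 64 + 1901 = 1965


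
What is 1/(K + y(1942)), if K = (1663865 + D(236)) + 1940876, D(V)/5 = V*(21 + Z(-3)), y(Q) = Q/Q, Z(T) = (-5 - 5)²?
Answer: 1/3747522 ≈ 2.6684e-7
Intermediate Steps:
Z(T) = 100 (Z(T) = (-10)² = 100)
y(Q) = 1
D(V) = 605*V (D(V) = 5*(V*(21 + 100)) = 5*(V*121) = 5*(121*V) = 605*V)
K = 3747521 (K = (1663865 + 605*236) + 1940876 = (1663865 + 142780) + 1940876 = 1806645 + 1940876 = 3747521)
1/(K + y(1942)) = 1/(3747521 + 1) = 1/3747522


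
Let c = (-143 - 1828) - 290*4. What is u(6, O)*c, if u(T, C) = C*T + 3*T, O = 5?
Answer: -150288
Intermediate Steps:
u(T, C) = 3*T + C*T
c = -3131 (c = -1971 - 1160 = -3131)
u(6, O)*c = (6*(3 + 5))*(-3131) = (6*8)*(-3131) = 48*(-3131) = -150288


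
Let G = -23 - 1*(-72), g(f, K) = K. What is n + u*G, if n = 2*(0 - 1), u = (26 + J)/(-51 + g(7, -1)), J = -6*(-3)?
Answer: -565/13 ≈ -43.462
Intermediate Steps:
J = 18
u = -11/13 (u = (26 + 18)/(-51 - 1) = 44/(-52) = 44*(-1/52) = -11/13 ≈ -0.84615)
n = -2 (n = 2*(-1) = -2)
G = 49 (G = -23 + 72 = 49)
n + u*G = -2 - 11/13*49 = -2 - 539/13 = -565/13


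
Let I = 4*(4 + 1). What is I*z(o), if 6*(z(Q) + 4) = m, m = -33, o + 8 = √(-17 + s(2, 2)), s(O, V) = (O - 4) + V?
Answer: -190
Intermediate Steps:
s(O, V) = -4 + O + V (s(O, V) = (-4 + O) + V = -4 + O + V)
o = -8 + I*√17 (o = -8 + √(-17 + (-4 + 2 + 2)) = -8 + √(-17 + 0) = -8 + √(-17) = -8 + I*√17 ≈ -8.0 + 4.1231*I)
I = 20 (I = 4*5 = 20)
z(Q) = -19/2 (z(Q) = -4 + (⅙)*(-33) = -4 - 11/2 = -19/2)
I*z(o) = 20*(-19/2) = -190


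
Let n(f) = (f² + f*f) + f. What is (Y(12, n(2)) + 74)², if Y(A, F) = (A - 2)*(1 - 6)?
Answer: 576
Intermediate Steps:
n(f) = f + 2*f² (n(f) = (f² + f²) + f = 2*f² + f = f + 2*f²)
Y(A, F) = 10 - 5*A (Y(A, F) = (-2 + A)*(-5) = 10 - 5*A)
(Y(12, n(2)) + 74)² = ((10 - 5*12) + 74)² = ((10 - 60) + 74)² = (-50 + 74)² = 24² = 576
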